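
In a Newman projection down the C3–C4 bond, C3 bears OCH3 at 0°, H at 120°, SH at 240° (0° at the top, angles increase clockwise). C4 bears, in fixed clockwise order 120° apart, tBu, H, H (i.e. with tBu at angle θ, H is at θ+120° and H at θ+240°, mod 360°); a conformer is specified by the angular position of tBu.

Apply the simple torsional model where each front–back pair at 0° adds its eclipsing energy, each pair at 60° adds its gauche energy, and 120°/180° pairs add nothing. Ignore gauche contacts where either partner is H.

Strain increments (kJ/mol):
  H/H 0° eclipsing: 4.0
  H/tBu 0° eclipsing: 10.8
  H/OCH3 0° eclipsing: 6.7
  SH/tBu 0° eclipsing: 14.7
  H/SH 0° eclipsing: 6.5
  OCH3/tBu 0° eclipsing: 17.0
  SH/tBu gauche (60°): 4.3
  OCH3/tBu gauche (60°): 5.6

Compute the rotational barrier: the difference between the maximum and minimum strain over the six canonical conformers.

tBu at 0° (eclipsed): OCH3–tBu eclipsed, H–H eclipsed, SH–H eclipsed; 17.0 + 4.0 + 6.5 = 27.5 kJ/mol.
tBu at 60° (staggered): OCH3–tBu gauche; 5.6 = 5.6 kJ/mol.
tBu at 120° (eclipsed): OCH3–H eclipsed, H–tBu eclipsed, SH–H eclipsed; 6.7 + 10.8 + 6.5 = 24.0 kJ/mol.
tBu at 180° (staggered): SH–tBu gauche; 4.3 = 4.3 kJ/mol.
tBu at 240° (eclipsed): OCH3–H eclipsed, H–H eclipsed, SH–tBu eclipsed; 6.7 + 4.0 + 14.7 = 25.4 kJ/mol.
tBu at 300° (staggered): OCH3–tBu gauche, SH–tBu gauche; 5.6 + 4.3 = 9.9 kJ/mol.
Max at 0° (27.5 kJ/mol), min at 180° (4.3 kJ/mol); barrier = 23.2 kJ/mol.

23.2 kJ/mol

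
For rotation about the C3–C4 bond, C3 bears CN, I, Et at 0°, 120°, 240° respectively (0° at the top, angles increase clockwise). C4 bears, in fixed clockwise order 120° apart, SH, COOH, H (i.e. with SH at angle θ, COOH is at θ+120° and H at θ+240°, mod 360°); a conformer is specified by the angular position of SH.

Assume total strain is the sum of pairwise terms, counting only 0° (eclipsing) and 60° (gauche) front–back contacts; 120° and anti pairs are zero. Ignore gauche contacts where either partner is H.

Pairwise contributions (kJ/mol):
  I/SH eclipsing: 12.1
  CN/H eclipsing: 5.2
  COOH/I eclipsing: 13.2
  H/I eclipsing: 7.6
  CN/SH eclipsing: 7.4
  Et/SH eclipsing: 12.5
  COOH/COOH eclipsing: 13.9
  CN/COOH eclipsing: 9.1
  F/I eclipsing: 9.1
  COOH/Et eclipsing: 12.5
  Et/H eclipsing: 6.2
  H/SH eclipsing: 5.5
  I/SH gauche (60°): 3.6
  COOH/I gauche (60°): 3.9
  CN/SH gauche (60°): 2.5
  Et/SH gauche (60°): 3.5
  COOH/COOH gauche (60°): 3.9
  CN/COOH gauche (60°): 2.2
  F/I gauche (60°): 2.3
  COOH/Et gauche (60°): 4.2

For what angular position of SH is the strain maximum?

SH at 0° (eclipsed): CN(0°)/SH(0°) eclipsed 7.4; I(120°)/COOH(120°) eclipsed 13.2; Et(240°)/H(240°) eclipsed 6.2 → 26.8 kJ/mol.
SH at 60° (staggered): CN(0°)/SH(60°) gauche 2.5; I(120°)/SH(60°) gauche 3.6; I(120°)/COOH(180°) gauche 3.9; Et(240°)/COOH(180°) gauche 4.2 → 14.2 kJ/mol.
SH at 120° (eclipsed): CN(0°)/H(0°) eclipsed 5.2; I(120°)/SH(120°) eclipsed 12.1; Et(240°)/COOH(240°) eclipsed 12.5 → 29.8 kJ/mol.
SH at 180° (staggered): CN(0°)/COOH(300°) gauche 2.2; I(120°)/SH(180°) gauche 3.6; Et(240°)/SH(180°) gauche 3.5; Et(240°)/COOH(300°) gauche 4.2 → 13.5 kJ/mol.
SH at 240° (eclipsed): CN(0°)/COOH(0°) eclipsed 9.1; I(120°)/H(120°) eclipsed 7.6; Et(240°)/SH(240°) eclipsed 12.5 → 29.2 kJ/mol.
SH at 300° (staggered): CN(0°)/SH(300°) gauche 2.5; CN(0°)/COOH(60°) gauche 2.2; I(120°)/COOH(60°) gauche 3.9; Et(240°)/SH(300°) gauche 3.5 → 12.1 kJ/mol.
The maximum (29.8 kJ/mol) occurs with SH at 120°.

120°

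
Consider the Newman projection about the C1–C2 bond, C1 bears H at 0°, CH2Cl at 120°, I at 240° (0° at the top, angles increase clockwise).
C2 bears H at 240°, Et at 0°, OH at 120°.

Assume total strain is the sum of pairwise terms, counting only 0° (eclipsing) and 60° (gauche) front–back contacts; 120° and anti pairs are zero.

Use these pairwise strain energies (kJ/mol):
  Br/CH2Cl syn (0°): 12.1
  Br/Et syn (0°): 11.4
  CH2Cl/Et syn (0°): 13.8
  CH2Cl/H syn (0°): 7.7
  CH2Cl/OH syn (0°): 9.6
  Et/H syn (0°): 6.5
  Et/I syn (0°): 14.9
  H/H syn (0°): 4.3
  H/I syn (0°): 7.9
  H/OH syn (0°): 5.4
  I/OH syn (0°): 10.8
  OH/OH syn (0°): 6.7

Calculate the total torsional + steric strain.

This conformer (eclipsed): H–Et eclipsed, CH2Cl–OH eclipsed, I–H eclipsed; 6.5 + 9.6 + 7.9 = 24.0 kJ/mol.

24.0 kJ/mol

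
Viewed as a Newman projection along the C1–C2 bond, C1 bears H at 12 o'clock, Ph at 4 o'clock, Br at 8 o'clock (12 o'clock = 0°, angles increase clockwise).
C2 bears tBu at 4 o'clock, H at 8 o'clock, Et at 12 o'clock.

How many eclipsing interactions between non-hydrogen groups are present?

1

Non-H eclipsing pairs: Ph(120°)/tBu(120°) — 1 interaction.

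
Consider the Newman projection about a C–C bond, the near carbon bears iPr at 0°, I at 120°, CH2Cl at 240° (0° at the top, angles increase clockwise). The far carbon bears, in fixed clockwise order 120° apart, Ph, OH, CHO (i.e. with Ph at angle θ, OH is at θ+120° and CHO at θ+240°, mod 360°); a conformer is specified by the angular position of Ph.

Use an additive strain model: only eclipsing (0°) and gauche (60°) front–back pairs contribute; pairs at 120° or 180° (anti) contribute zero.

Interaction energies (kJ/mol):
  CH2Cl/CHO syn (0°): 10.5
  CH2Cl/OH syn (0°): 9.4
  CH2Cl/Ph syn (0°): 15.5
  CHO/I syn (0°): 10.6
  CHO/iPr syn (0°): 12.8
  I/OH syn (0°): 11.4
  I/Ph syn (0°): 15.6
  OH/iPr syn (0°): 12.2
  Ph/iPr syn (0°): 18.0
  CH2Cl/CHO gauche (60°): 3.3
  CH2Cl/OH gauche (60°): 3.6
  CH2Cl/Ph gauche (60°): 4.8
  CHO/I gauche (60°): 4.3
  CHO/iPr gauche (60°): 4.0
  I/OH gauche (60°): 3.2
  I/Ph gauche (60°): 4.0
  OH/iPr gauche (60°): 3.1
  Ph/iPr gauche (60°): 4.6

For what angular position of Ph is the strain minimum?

60°

Ph at 0° (eclipsed): iPr–Ph eclipsed, I–OH eclipsed, CH2Cl–CHO eclipsed; 18.0 + 11.4 + 10.5 = 39.9 kJ/mol.
Ph at 60° (staggered): iPr–Ph gauche, iPr–CHO gauche, I–Ph gauche, I–OH gauche, CH2Cl–OH gauche, CH2Cl–CHO gauche; 4.6 + 4.0 + 4.0 + 3.2 + 3.6 + 3.3 = 22.7 kJ/mol.
Ph at 120° (eclipsed): iPr–CHO eclipsed, I–Ph eclipsed, CH2Cl–OH eclipsed; 12.8 + 15.6 + 9.4 = 37.8 kJ/mol.
Ph at 180° (staggered): iPr–OH gauche, iPr–CHO gauche, I–Ph gauche, I–CHO gauche, CH2Cl–Ph gauche, CH2Cl–OH gauche; 3.1 + 4.0 + 4.0 + 4.3 + 4.8 + 3.6 = 23.8 kJ/mol.
Ph at 240° (eclipsed): iPr–OH eclipsed, I–CHO eclipsed, CH2Cl–Ph eclipsed; 12.2 + 10.6 + 15.5 = 38.3 kJ/mol.
Ph at 300° (staggered): iPr–Ph gauche, iPr–OH gauche, I–OH gauche, I–CHO gauche, CH2Cl–Ph gauche, CH2Cl–CHO gauche; 4.6 + 3.1 + 3.2 + 4.3 + 4.8 + 3.3 = 23.3 kJ/mol.
The minimum (22.7 kJ/mol) occurs with Ph at 60°.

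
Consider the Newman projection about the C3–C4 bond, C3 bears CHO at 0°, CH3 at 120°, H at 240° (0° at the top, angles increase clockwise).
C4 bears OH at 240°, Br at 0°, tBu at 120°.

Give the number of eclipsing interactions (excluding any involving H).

2

Non-H eclipsing pairs: CHO(0°)/Br(0°); CH3(120°)/tBu(120°) — 2 interactions.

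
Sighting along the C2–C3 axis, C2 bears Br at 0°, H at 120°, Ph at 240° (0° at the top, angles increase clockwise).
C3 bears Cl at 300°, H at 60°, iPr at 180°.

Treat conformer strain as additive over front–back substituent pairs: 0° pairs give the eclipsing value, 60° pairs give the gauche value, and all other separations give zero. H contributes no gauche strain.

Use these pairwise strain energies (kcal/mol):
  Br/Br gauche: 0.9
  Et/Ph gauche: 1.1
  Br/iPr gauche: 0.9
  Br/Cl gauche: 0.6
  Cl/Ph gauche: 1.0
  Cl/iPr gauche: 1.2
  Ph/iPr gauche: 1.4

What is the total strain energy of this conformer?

This conformer (staggered): Br–Cl gauche, Ph–Cl gauche, Ph–iPr gauche; 0.6 + 1.0 + 1.4 = 3.0 kcal/mol.

3.0 kcal/mol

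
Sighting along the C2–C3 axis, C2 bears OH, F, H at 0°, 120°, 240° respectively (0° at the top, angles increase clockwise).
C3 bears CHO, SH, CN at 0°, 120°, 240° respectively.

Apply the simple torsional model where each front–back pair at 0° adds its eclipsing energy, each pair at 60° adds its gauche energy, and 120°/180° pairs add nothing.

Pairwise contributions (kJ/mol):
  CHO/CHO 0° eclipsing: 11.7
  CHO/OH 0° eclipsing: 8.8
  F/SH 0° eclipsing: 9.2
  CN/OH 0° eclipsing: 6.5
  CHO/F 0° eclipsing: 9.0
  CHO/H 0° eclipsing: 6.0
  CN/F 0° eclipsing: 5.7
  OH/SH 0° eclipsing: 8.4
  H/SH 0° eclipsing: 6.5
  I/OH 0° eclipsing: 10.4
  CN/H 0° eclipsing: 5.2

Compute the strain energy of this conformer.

23.2 kJ/mol

This conformer is eclipsed. OH at 0° is eclipsed with CHO at 0° (8.8); F at 120° is eclipsed with SH at 120° (9.2); H at 240° is eclipsed with CN at 240° (5.2). Total 23.2 kJ/mol.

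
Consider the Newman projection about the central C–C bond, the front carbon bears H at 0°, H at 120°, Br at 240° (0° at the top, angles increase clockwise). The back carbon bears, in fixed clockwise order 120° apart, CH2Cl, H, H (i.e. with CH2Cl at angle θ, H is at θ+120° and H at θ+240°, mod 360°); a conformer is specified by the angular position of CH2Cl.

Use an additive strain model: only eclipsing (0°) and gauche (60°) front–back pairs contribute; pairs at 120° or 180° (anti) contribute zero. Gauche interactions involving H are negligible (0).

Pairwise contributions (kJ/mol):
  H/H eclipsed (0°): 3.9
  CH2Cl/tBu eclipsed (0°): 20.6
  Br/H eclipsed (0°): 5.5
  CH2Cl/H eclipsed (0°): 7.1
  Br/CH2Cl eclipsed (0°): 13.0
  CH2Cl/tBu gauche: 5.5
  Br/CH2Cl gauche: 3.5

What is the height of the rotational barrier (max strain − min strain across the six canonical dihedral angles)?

CH2Cl at 0° is eclipsed. H at 0° is eclipsed with CH2Cl at 0° (7.1); H at 120° is eclipsed with H at 120° (3.9); Br at 240° is eclipsed with H at 240° (5.5). Total 16.5 kJ/mol.
CH2Cl at 60° (staggered): no non-H gauche contacts → 0.0 kJ/mol.
CH2Cl at 120° is eclipsed. H at 0° is eclipsed with H at 0° (3.9); H at 120° is eclipsed with CH2Cl at 120° (7.1); Br at 240° is eclipsed with H at 240° (5.5). Total 16.5 kJ/mol.
CH2Cl at 180° is staggered. Br at 240° is gauche with CH2Cl at 180° (3.5). Total 3.5 kJ/mol.
CH2Cl at 240° is eclipsed. H at 0° is eclipsed with H at 0° (3.9); H at 120° is eclipsed with H at 120° (3.9); Br at 240° is eclipsed with CH2Cl at 240° (13.0). Total 20.8 kJ/mol.
CH2Cl at 300° is staggered. Br at 240° is gauche with CH2Cl at 300° (3.5). Total 3.5 kJ/mol.
Max at 240° (20.8 kJ/mol), min at 60° (0.0 kJ/mol); barrier = 20.8 kJ/mol.

20.8 kJ/mol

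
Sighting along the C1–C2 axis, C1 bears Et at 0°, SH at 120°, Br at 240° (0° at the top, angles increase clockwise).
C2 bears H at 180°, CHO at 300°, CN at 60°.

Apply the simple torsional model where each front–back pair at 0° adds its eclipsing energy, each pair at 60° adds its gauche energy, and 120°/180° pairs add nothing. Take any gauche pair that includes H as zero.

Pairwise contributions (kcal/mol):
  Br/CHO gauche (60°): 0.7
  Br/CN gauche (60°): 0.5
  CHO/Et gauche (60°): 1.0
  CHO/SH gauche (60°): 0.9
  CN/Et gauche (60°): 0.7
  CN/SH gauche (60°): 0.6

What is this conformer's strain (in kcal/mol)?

3.0 kcal/mol

This conformer (staggered): Et–CHO gauche, Et–CN gauche, SH–CN gauche, Br–CHO gauche; 1.0 + 0.7 + 0.6 + 0.7 = 3.0 kcal/mol.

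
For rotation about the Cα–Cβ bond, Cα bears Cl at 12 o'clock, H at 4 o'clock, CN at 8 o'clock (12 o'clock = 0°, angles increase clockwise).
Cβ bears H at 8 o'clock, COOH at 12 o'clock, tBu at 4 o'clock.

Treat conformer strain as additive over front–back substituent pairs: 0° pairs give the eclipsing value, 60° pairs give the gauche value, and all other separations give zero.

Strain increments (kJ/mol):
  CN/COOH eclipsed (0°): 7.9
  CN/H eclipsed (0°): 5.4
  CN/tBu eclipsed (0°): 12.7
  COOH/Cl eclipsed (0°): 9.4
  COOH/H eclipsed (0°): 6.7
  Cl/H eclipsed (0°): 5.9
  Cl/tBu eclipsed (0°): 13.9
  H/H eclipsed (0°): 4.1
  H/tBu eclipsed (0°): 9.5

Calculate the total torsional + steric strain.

24.3 kJ/mol

This conformer (eclipsed): Cl–COOH eclipsed, H–tBu eclipsed, CN–H eclipsed; 9.4 + 9.5 + 5.4 = 24.3 kJ/mol.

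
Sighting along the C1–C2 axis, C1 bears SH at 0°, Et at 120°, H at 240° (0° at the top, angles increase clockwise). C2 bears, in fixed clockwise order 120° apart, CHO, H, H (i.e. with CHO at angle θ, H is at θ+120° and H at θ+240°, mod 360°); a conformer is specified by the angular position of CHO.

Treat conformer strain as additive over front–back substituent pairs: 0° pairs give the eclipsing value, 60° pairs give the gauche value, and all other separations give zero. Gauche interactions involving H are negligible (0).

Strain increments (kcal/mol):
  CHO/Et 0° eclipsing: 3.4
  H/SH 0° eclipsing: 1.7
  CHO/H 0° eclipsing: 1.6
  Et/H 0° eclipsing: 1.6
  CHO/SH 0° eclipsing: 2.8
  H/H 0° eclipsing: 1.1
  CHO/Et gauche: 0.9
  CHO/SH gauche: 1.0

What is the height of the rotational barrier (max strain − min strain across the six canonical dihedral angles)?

5.3 kcal/mol

CHO at 0° (eclipsed): SH–CHO eclipsed, Et–H eclipsed, H–H eclipsed; 2.8 + 1.6 + 1.1 = 5.5 kcal/mol.
CHO at 60° (staggered): SH–CHO gauche, Et–CHO gauche; 1.0 + 0.9 = 1.9 kcal/mol.
CHO at 120° (eclipsed): SH–H eclipsed, Et–CHO eclipsed, H–H eclipsed; 1.7 + 3.4 + 1.1 = 6.2 kcal/mol.
CHO at 180° (staggered): Et–CHO gauche; 0.9 = 0.9 kcal/mol.
CHO at 240° (eclipsed): SH–H eclipsed, Et–H eclipsed, H–CHO eclipsed; 1.7 + 1.6 + 1.6 = 4.9 kcal/mol.
CHO at 300° (staggered): SH–CHO gauche; 1.0 = 1.0 kcal/mol.
Max at 120° (6.2 kcal/mol), min at 180° (0.9 kcal/mol); barrier = 5.3 kcal/mol.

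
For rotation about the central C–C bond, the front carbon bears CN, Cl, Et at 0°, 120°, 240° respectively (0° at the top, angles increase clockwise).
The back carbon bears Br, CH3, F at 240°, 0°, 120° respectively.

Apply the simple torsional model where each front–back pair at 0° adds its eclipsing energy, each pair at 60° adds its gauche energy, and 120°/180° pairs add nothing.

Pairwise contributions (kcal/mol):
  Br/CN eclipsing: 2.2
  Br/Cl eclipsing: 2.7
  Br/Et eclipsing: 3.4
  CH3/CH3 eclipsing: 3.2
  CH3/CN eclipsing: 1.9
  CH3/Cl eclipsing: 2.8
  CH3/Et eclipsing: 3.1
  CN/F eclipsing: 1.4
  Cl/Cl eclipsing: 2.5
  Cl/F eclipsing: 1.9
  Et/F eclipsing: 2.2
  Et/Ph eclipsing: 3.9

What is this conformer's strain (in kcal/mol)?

7.2 kcal/mol

This conformer (eclipsed): CN–CH3 eclipsed, Cl–F eclipsed, Et–Br eclipsed; 1.9 + 1.9 + 3.4 = 7.2 kcal/mol.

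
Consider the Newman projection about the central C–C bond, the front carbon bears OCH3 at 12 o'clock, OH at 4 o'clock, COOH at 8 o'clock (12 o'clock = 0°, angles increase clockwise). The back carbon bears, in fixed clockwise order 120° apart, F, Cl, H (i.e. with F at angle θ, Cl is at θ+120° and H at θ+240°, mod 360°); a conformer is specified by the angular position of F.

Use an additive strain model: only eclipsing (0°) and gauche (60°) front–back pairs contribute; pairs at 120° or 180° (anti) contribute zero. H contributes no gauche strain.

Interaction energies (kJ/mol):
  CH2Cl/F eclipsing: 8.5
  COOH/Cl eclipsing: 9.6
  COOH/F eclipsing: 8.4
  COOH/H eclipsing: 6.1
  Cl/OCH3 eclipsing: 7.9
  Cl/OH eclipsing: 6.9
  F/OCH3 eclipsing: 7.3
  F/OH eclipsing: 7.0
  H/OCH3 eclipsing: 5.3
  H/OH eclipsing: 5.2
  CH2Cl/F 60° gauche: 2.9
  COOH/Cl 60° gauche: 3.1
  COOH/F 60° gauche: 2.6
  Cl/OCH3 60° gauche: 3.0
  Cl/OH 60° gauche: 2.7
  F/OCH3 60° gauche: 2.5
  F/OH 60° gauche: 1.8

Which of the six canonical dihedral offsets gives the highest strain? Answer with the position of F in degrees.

120°

F at 0° (eclipsed): OCH3(0°)/F(0°) eclipsed 7.3; OH(120°)/Cl(120°) eclipsed 6.9; COOH(240°)/H(240°) eclipsed 6.1 → 20.3 kJ/mol.
F at 60° (staggered): OCH3(0°)/F(60°) gauche 2.5; OH(120°)/F(60°) gauche 1.8; OH(120°)/Cl(180°) gauche 2.7; COOH(240°)/Cl(180°) gauche 3.1 → 10.1 kJ/mol.
F at 120° (eclipsed): OCH3(0°)/H(0°) eclipsed 5.3; OH(120°)/F(120°) eclipsed 7.0; COOH(240°)/Cl(240°) eclipsed 9.6 → 21.9 kJ/mol.
F at 180° (staggered): OCH3(0°)/Cl(300°) gauche 3.0; OH(120°)/F(180°) gauche 1.8; COOH(240°)/F(180°) gauche 2.6; COOH(240°)/Cl(300°) gauche 3.1 → 10.5 kJ/mol.
F at 240° (eclipsed): OCH3(0°)/Cl(0°) eclipsed 7.9; OH(120°)/H(120°) eclipsed 5.2; COOH(240°)/F(240°) eclipsed 8.4 → 21.5 kJ/mol.
F at 300° (staggered): OCH3(0°)/F(300°) gauche 2.5; OCH3(0°)/Cl(60°) gauche 3.0; OH(120°)/Cl(60°) gauche 2.7; COOH(240°)/F(300°) gauche 2.6 → 10.8 kJ/mol.
The maximum (21.9 kJ/mol) occurs with F at 120°.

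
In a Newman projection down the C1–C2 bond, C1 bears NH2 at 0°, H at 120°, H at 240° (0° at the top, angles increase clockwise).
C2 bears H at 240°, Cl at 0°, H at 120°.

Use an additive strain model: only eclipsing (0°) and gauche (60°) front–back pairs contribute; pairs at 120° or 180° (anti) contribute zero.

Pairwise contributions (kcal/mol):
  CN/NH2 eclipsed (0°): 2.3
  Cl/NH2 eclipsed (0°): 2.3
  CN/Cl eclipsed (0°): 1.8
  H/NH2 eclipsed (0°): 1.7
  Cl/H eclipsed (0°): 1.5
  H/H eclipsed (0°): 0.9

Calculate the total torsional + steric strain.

4.1 kcal/mol

This conformer is eclipsed. NH2 at 0° is eclipsed with Cl at 0° (2.3); H at 120° is eclipsed with H at 120° (0.9); H at 240° is eclipsed with H at 240° (0.9). Total 4.1 kcal/mol.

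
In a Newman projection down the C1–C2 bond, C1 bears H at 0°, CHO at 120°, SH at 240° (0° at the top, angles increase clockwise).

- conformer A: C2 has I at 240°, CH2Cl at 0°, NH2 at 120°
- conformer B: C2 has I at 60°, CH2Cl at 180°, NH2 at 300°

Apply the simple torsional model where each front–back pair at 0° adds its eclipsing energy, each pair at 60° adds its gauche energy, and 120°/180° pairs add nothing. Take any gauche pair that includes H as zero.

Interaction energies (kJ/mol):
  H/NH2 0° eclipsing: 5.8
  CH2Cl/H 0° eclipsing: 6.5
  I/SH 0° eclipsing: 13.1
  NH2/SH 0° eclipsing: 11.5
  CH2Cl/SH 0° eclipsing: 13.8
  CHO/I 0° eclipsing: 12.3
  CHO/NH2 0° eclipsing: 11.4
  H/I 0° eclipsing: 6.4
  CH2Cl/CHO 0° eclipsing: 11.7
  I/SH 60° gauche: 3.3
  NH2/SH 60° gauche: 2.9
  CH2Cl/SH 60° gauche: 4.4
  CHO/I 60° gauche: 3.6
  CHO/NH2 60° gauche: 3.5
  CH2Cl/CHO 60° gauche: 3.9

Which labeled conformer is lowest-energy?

A (eclipsed): H(0°)/CH2Cl(0°) eclipsed 6.5; CHO(120°)/NH2(120°) eclipsed 11.4; SH(240°)/I(240°) eclipsed 13.1 → 31.0 kJ/mol.
B (staggered): CHO(120°)/I(60°) gauche 3.6; CHO(120°)/CH2Cl(180°) gauche 3.9; SH(240°)/CH2Cl(180°) gauche 4.4; SH(240°)/NH2(300°) gauche 2.9 → 14.8 kJ/mol.
B has the lowest total (14.8 kJ/mol).

B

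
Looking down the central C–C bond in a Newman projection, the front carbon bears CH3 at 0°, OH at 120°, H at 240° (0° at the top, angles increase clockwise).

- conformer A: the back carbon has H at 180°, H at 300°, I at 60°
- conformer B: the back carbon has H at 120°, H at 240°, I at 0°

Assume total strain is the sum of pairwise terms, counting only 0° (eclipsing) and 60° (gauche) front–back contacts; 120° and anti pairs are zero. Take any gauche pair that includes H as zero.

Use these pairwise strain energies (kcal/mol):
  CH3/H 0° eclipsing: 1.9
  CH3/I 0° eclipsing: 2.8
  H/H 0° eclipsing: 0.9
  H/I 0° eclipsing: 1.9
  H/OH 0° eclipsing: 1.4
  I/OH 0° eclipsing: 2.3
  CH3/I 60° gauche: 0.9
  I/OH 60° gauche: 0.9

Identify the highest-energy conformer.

A (staggered): CH3(0°)/I(60°) gauche 0.9; OH(120°)/I(60°) gauche 0.9 → 1.8 kcal/mol.
B (eclipsed): CH3(0°)/I(0°) eclipsed 2.8; OH(120°)/H(120°) eclipsed 1.4; H(240°)/H(240°) eclipsed 0.9 → 5.1 kcal/mol.
B has the highest total (5.1 kcal/mol).

B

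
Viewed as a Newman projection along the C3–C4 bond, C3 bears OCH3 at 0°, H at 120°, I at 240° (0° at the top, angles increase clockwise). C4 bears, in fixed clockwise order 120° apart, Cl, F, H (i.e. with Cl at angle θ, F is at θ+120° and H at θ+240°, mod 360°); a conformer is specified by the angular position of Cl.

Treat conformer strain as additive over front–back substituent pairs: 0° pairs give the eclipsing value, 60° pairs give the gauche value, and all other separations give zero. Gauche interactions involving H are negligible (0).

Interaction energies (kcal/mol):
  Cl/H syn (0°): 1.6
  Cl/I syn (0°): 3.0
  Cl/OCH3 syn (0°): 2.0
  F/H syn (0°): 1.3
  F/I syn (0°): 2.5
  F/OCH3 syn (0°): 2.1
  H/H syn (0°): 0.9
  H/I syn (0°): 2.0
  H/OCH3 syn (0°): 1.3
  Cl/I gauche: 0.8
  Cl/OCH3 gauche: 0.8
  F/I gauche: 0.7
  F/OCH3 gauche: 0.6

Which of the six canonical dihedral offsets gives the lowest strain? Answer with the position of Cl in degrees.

60°

Cl at 0° (eclipsed): OCH3–Cl eclipsed, H–F eclipsed, I–H eclipsed; 2.0 + 1.3 + 2.0 = 5.3 kcal/mol.
Cl at 60° (staggered): OCH3–Cl gauche, I–F gauche; 0.8 + 0.7 = 1.5 kcal/mol.
Cl at 120° (eclipsed): OCH3–H eclipsed, H–Cl eclipsed, I–F eclipsed; 1.3 + 1.6 + 2.5 = 5.4 kcal/mol.
Cl at 180° (staggered): OCH3–F gauche, I–Cl gauche, I–F gauche; 0.6 + 0.8 + 0.7 = 2.1 kcal/mol.
Cl at 240° (eclipsed): OCH3–F eclipsed, H–H eclipsed, I–Cl eclipsed; 2.1 + 0.9 + 3.0 = 6.0 kcal/mol.
Cl at 300° (staggered): OCH3–Cl gauche, OCH3–F gauche, I–Cl gauche; 0.8 + 0.6 + 0.8 = 2.2 kcal/mol.
The minimum (1.5 kcal/mol) occurs with Cl at 60°.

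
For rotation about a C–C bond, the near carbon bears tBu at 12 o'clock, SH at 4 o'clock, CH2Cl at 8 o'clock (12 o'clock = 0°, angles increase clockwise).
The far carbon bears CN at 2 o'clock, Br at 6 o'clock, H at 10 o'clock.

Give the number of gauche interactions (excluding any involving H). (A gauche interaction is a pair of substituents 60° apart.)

4

Non-H gauche pairs: tBu(0°)/CN(60°); SH(120°)/CN(60°); SH(120°)/Br(180°); CH2Cl(240°)/Br(180°) — 4 interactions.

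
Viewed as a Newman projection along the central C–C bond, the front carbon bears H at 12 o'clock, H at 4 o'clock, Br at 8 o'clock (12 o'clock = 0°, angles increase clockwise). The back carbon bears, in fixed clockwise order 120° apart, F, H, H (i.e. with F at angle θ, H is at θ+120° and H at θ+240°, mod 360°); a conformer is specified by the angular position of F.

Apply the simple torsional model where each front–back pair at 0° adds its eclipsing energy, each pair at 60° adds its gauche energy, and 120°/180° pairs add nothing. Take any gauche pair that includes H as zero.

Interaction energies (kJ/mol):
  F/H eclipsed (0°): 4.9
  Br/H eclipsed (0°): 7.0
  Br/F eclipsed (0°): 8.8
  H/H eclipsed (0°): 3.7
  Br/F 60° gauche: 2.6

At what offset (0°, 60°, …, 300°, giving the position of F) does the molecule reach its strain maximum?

240°

F at 0° is eclipsed. H at 0° is eclipsed with F at 0° (4.9); H at 120° is eclipsed with H at 120° (3.7); Br at 240° is eclipsed with H at 240° (7.0). Total 15.6 kJ/mol.
F at 60° (staggered): no non-H gauche contacts → 0.0 kJ/mol.
F at 120° is eclipsed. H at 0° is eclipsed with H at 0° (3.7); H at 120° is eclipsed with F at 120° (4.9); Br at 240° is eclipsed with H at 240° (7.0). Total 15.6 kJ/mol.
F at 180° is staggered. Br at 240° is gauche with F at 180° (2.6). Total 2.6 kJ/mol.
F at 240° is eclipsed. H at 0° is eclipsed with H at 0° (3.7); H at 120° is eclipsed with H at 120° (3.7); Br at 240° is eclipsed with F at 240° (8.8). Total 16.2 kJ/mol.
F at 300° is staggered. Br at 240° is gauche with F at 300° (2.6). Total 2.6 kJ/mol.
The maximum (16.2 kJ/mol) occurs with F at 240°.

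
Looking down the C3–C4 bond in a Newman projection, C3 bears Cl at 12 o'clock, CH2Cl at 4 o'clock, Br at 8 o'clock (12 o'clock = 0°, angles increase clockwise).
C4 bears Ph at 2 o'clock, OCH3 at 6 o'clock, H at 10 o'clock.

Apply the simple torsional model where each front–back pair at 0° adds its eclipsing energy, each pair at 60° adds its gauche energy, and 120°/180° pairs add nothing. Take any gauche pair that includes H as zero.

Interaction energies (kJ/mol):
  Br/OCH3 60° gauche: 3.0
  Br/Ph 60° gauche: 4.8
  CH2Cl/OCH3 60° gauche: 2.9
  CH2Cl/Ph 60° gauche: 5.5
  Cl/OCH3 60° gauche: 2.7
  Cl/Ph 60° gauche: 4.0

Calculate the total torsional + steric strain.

15.4 kJ/mol

This conformer (staggered): Cl(0°)/Ph(60°) gauche 4.0; CH2Cl(120°)/Ph(60°) gauche 5.5; CH2Cl(120°)/OCH3(180°) gauche 2.9; Br(240°)/OCH3(180°) gauche 3.0 → 15.4 kJ/mol.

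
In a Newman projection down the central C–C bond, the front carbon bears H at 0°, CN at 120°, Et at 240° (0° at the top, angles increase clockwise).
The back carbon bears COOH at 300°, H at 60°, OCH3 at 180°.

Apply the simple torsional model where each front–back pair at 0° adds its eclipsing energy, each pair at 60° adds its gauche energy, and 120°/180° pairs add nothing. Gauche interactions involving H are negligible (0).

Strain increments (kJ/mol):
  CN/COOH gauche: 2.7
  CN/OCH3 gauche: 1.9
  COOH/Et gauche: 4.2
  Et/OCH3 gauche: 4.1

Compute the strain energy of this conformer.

This conformer (staggered): CN–OCH3 gauche, Et–COOH gauche, Et–OCH3 gauche; 1.9 + 4.2 + 4.1 = 10.2 kJ/mol.

10.2 kJ/mol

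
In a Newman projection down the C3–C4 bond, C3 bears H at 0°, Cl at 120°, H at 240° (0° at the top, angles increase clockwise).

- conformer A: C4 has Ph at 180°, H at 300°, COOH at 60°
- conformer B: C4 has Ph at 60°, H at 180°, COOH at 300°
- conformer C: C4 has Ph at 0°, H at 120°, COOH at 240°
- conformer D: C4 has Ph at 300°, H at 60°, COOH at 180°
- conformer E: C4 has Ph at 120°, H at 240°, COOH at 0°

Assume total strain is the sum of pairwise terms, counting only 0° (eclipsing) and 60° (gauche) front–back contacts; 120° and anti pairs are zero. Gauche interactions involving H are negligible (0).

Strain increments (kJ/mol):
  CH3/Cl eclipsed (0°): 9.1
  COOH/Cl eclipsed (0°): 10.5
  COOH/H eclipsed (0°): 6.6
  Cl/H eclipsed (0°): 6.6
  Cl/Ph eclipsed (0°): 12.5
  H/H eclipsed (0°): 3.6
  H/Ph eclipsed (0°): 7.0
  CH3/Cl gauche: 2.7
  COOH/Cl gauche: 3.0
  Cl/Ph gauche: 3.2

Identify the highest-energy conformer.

E

A is staggered. Cl at 120° is gauche with Ph at 180° (3.2); Cl at 120° is gauche with COOH at 60° (3.0). Total 6.2 kJ/mol.
B is staggered. Cl at 120° is gauche with Ph at 60° (3.2). Total 3.2 kJ/mol.
C is eclipsed. H at 0° is eclipsed with Ph at 0° (7.0); Cl at 120° is eclipsed with H at 120° (6.6); H at 240° is eclipsed with COOH at 240° (6.6). Total 20.2 kJ/mol.
D is staggered. Cl at 120° is gauche with COOH at 180° (3.0). Total 3.0 kJ/mol.
E is eclipsed. H at 0° is eclipsed with COOH at 0° (6.6); Cl at 120° is eclipsed with Ph at 120° (12.5); H at 240° is eclipsed with H at 240° (3.6). Total 22.7 kJ/mol.
E has the highest total (22.7 kJ/mol).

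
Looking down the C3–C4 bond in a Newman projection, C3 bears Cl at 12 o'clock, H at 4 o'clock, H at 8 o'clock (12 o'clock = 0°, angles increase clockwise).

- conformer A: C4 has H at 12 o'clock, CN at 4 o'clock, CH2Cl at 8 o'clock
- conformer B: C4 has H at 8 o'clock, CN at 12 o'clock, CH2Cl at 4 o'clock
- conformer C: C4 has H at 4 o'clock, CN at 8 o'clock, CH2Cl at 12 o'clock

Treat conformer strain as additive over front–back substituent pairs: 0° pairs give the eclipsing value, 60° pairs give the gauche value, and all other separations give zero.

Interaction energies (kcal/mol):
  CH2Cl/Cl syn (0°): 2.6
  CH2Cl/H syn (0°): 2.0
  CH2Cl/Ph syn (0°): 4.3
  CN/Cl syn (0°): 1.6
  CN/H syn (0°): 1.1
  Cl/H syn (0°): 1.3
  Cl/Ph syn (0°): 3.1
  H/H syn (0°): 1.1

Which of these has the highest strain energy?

C

A (eclipsed): Cl–H eclipsed, H–CN eclipsed, H–CH2Cl eclipsed; 1.3 + 1.1 + 2.0 = 4.4 kcal/mol.
B (eclipsed): Cl–CN eclipsed, H–CH2Cl eclipsed, H–H eclipsed; 1.6 + 2.0 + 1.1 = 4.7 kcal/mol.
C (eclipsed): Cl–CH2Cl eclipsed, H–H eclipsed, H–CN eclipsed; 2.6 + 1.1 + 1.1 = 4.8 kcal/mol.
C has the highest total (4.8 kcal/mol).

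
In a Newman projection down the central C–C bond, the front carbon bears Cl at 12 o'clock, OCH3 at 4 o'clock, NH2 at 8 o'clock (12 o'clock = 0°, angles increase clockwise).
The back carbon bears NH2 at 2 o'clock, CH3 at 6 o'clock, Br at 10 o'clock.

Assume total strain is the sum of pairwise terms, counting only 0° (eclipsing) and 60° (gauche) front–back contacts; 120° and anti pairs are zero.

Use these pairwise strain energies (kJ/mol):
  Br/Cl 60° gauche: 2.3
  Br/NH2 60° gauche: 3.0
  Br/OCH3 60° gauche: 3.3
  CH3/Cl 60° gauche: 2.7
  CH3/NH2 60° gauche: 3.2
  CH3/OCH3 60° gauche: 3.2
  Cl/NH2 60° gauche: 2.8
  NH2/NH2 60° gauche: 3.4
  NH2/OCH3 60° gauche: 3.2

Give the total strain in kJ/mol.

17.7 kJ/mol

This conformer (staggered): Cl(0°)/NH2(60°) gauche 2.8; Cl(0°)/Br(300°) gauche 2.3; OCH3(120°)/NH2(60°) gauche 3.2; OCH3(120°)/CH3(180°) gauche 3.2; NH2(240°)/CH3(180°) gauche 3.2; NH2(240°)/Br(300°) gauche 3.0 → 17.7 kJ/mol.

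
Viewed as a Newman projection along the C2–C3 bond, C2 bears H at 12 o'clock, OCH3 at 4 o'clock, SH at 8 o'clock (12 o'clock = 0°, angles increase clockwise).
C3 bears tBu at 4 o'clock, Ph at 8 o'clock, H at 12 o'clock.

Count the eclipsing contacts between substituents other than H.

2

Non-H eclipsing pairs: OCH3(120°)/tBu(120°); SH(240°)/Ph(240°) — 2 interactions.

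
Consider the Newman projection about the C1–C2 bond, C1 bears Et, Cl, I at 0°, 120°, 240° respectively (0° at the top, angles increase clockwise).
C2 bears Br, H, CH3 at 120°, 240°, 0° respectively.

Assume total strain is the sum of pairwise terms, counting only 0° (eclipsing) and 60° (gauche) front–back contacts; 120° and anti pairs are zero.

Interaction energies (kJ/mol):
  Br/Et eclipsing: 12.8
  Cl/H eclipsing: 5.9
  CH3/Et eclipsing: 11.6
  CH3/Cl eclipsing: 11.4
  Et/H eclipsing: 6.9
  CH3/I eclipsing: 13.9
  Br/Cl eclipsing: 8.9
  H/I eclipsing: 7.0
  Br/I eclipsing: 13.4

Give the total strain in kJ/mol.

This conformer (eclipsed): Et–CH3 eclipsed, Cl–Br eclipsed, I–H eclipsed; 11.6 + 8.9 + 7.0 = 27.5 kJ/mol.

27.5 kJ/mol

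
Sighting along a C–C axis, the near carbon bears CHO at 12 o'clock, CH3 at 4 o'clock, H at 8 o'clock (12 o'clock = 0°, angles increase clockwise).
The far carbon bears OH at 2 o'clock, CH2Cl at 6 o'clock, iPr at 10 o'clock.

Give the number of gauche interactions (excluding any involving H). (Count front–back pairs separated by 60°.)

Non-H gauche pairs: CHO(0°)/OH(60°); CHO(0°)/iPr(300°); CH3(120°)/OH(60°); CH3(120°)/CH2Cl(180°) — 4 interactions.

4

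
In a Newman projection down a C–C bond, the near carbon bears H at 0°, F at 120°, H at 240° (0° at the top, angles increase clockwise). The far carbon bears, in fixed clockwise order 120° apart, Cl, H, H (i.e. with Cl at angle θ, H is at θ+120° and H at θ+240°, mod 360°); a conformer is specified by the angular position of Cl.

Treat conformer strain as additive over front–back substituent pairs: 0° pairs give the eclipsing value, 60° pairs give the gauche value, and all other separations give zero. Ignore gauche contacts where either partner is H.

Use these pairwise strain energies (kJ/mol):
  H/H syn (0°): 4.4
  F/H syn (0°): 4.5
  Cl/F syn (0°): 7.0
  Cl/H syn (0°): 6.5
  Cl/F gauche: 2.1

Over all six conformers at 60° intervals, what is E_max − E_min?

15.8 kJ/mol

Cl at 0° (eclipsed): H–Cl eclipsed, F–H eclipsed, H–H eclipsed; 6.5 + 4.5 + 4.4 = 15.4 kJ/mol.
Cl at 60° (staggered): F–Cl gauche; 2.1 = 2.1 kJ/mol.
Cl at 120° (eclipsed): H–H eclipsed, F–Cl eclipsed, H–H eclipsed; 4.4 + 7.0 + 4.4 = 15.8 kJ/mol.
Cl at 180° (staggered): F–Cl gauche; 2.1 = 2.1 kJ/mol.
Cl at 240° (eclipsed): H–H eclipsed, F–H eclipsed, H–Cl eclipsed; 4.4 + 4.5 + 6.5 = 15.4 kJ/mol.
Cl at 300° (staggered): no non-H gauche contacts → 0.0 kJ/mol.
Max at 120° (15.8 kJ/mol), min at 300° (0.0 kJ/mol); barrier = 15.8 kJ/mol.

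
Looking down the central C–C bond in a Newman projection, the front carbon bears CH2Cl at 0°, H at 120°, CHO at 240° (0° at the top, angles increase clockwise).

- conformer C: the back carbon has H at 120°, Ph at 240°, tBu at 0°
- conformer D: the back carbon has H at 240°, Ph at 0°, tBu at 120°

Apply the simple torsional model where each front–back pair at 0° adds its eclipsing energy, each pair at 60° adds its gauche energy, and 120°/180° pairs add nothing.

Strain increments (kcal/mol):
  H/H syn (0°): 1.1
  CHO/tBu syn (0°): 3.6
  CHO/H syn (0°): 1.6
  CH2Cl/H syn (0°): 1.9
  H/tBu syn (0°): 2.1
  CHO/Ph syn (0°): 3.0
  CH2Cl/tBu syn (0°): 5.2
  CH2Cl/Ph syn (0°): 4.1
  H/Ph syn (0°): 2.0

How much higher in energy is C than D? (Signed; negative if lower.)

C (eclipsed): CH2Cl–tBu eclipsed, H–H eclipsed, CHO–Ph eclipsed; 5.2 + 1.1 + 3.0 = 9.3 kcal/mol.
D (eclipsed): CH2Cl–Ph eclipsed, H–tBu eclipsed, CHO–H eclipsed; 4.1 + 2.1 + 1.6 = 7.8 kcal/mol.
E(C) − E(D) = 9.3 − 7.8 = +1.5 kcal/mol.

+1.5 kcal/mol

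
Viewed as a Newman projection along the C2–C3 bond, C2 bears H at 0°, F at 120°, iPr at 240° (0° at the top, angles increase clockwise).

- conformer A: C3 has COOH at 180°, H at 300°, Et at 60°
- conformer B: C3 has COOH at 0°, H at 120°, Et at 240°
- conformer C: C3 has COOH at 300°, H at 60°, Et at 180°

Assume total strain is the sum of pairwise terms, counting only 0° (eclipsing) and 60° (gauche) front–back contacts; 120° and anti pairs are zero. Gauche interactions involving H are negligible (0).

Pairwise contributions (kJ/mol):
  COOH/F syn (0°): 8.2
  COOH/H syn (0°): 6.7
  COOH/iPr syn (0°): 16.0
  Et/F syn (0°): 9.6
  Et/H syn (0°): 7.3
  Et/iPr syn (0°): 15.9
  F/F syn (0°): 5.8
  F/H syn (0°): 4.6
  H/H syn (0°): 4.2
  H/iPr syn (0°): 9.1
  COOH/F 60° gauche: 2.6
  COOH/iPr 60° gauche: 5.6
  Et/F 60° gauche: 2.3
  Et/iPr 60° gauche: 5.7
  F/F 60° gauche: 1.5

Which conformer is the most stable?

A

A (staggered): F–COOH gauche, F–Et gauche, iPr–COOH gauche; 2.6 + 2.3 + 5.6 = 10.5 kJ/mol.
B (eclipsed): H–COOH eclipsed, F–H eclipsed, iPr–Et eclipsed; 6.7 + 4.6 + 15.9 = 27.2 kJ/mol.
C (staggered): F–Et gauche, iPr–COOH gauche, iPr–Et gauche; 2.3 + 5.6 + 5.7 = 13.6 kJ/mol.
A has the lowest total (10.5 kJ/mol).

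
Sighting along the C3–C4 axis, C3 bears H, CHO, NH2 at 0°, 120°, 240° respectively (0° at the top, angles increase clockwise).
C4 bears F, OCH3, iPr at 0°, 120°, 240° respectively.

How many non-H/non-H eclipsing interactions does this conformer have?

2

Non-H eclipsing pairs: CHO(120°)/OCH3(120°); NH2(240°)/iPr(240°) — 2 interactions.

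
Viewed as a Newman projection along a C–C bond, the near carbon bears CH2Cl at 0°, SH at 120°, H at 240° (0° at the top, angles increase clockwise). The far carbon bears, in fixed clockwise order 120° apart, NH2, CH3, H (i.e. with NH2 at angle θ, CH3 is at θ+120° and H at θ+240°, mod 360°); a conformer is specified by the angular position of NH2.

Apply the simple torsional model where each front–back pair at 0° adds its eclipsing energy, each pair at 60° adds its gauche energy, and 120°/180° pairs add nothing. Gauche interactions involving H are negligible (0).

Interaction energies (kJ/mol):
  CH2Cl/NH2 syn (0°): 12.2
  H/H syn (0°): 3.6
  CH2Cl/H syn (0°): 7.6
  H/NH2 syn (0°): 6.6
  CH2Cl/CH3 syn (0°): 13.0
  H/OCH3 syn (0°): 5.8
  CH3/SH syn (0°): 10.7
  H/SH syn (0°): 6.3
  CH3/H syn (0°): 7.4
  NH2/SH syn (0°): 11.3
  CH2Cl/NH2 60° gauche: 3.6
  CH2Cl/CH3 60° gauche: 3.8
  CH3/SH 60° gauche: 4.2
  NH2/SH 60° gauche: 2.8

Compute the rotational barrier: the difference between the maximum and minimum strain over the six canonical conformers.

NH2 at 0° (eclipsed): CH2Cl(0°)/NH2(0°) eclipsed 12.2; SH(120°)/CH3(120°) eclipsed 10.7; H(240°)/H(240°) eclipsed 3.6 → 26.5 kJ/mol.
NH2 at 60° (staggered): CH2Cl(0°)/NH2(60°) gauche 3.6; SH(120°)/NH2(60°) gauche 2.8; SH(120°)/CH3(180°) gauche 4.2 → 10.6 kJ/mol.
NH2 at 120° (eclipsed): CH2Cl(0°)/H(0°) eclipsed 7.6; SH(120°)/NH2(120°) eclipsed 11.3; H(240°)/CH3(240°) eclipsed 7.4 → 26.3 kJ/mol.
NH2 at 180° (staggered): CH2Cl(0°)/CH3(300°) gauche 3.8; SH(120°)/NH2(180°) gauche 2.8 → 6.6 kJ/mol.
NH2 at 240° (eclipsed): CH2Cl(0°)/CH3(0°) eclipsed 13.0; SH(120°)/H(120°) eclipsed 6.3; H(240°)/NH2(240°) eclipsed 6.6 → 25.9 kJ/mol.
NH2 at 300° (staggered): CH2Cl(0°)/NH2(300°) gauche 3.6; CH2Cl(0°)/CH3(60°) gauche 3.8; SH(120°)/CH3(60°) gauche 4.2 → 11.6 kJ/mol.
Max at 0° (26.5 kJ/mol), min at 180° (6.6 kJ/mol); barrier = 19.9 kJ/mol.

19.9 kJ/mol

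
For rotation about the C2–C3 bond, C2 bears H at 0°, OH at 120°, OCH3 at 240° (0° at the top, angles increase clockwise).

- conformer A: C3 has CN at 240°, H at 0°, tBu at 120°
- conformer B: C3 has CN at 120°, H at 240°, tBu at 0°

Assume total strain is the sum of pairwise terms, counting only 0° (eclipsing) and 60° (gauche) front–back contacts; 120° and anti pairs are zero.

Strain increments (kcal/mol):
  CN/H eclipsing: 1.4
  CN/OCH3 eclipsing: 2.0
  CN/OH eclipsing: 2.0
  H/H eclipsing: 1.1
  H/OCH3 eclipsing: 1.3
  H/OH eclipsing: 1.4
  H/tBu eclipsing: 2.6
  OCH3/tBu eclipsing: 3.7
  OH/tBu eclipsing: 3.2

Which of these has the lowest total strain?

B

A is eclipsed. H at 0° is eclipsed with H at 0° (1.1); OH at 120° is eclipsed with tBu at 120° (3.2); OCH3 at 240° is eclipsed with CN at 240° (2.0). Total 6.3 kcal/mol.
B is eclipsed. H at 0° is eclipsed with tBu at 0° (2.6); OH at 120° is eclipsed with CN at 120° (2.0); OCH3 at 240° is eclipsed with H at 240° (1.3). Total 5.9 kcal/mol.
B has the lowest total (5.9 kcal/mol).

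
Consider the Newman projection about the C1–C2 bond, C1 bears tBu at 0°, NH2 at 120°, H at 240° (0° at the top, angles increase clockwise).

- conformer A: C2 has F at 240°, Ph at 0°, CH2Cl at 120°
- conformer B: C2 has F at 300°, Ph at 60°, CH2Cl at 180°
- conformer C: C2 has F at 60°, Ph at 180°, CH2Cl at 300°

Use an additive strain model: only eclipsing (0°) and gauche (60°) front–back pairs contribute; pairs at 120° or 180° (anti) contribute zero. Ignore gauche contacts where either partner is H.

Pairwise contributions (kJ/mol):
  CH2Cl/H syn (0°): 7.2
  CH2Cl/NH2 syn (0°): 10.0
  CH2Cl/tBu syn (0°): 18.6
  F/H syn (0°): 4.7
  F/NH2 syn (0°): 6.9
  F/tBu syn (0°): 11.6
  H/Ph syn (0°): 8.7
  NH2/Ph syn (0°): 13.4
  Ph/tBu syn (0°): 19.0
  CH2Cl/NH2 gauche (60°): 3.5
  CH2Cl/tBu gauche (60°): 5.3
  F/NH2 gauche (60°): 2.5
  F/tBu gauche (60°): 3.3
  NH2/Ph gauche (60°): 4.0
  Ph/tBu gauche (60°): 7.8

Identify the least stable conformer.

A

A (eclipsed): tBu(0°)/Ph(0°) eclipsed 19.0; NH2(120°)/CH2Cl(120°) eclipsed 10.0; H(240°)/F(240°) eclipsed 4.7 → 33.7 kJ/mol.
B (staggered): tBu(0°)/F(300°) gauche 3.3; tBu(0°)/Ph(60°) gauche 7.8; NH2(120°)/Ph(60°) gauche 4.0; NH2(120°)/CH2Cl(180°) gauche 3.5 → 18.6 kJ/mol.
C (staggered): tBu(0°)/F(60°) gauche 3.3; tBu(0°)/CH2Cl(300°) gauche 5.3; NH2(120°)/F(60°) gauche 2.5; NH2(120°)/Ph(180°) gauche 4.0 → 15.1 kJ/mol.
A has the highest total (33.7 kJ/mol).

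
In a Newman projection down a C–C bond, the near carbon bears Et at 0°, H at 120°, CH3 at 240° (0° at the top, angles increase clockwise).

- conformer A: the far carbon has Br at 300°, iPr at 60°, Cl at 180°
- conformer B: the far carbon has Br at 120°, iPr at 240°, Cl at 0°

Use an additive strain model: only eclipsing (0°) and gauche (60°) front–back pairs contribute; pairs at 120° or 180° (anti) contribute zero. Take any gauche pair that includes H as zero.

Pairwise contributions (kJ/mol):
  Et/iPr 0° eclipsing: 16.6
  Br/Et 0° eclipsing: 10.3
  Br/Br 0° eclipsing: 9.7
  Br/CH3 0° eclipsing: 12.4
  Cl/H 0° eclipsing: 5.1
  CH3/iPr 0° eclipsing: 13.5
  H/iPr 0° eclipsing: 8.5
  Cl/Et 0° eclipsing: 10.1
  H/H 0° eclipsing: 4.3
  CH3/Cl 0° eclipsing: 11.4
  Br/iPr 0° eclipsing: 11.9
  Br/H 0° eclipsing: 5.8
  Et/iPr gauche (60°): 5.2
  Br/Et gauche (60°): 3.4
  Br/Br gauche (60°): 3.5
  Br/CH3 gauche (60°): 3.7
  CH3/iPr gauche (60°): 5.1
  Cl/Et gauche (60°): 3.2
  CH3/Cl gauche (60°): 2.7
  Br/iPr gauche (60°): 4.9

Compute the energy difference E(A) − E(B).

A is staggered. Et at 0° is gauche with Br at 300° (3.4); Et at 0° is gauche with iPr at 60° (5.2); CH3 at 240° is gauche with Br at 300° (3.7); CH3 at 240° is gauche with Cl at 180° (2.7). Total 15.0 kJ/mol.
B is eclipsed. Et at 0° is eclipsed with Cl at 0° (10.1); H at 120° is eclipsed with Br at 120° (5.8); CH3 at 240° is eclipsed with iPr at 240° (13.5). Total 29.4 kJ/mol.
E(A) − E(B) = 15.0 − 29.4 = -14.4 kJ/mol.

-14.4 kJ/mol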